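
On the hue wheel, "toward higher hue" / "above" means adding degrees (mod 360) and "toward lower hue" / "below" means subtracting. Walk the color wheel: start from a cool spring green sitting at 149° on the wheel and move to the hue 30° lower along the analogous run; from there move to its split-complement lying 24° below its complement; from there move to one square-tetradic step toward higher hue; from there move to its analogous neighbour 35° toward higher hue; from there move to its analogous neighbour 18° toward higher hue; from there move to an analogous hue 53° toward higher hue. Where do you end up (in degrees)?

111°

149 − 30 = 119°   (analog 30° ↓)
119 + 156 = 275°   (split-comp 24° ↓)
275 + 90 = 365 → 365 − 360 = 5°   (square ↑)
5 + 35 = 40°   (analog 35° ↑)
40 + 18 = 58°   (analog 18° ↑)
58 + 53 = 111°   (analog 53° ↑)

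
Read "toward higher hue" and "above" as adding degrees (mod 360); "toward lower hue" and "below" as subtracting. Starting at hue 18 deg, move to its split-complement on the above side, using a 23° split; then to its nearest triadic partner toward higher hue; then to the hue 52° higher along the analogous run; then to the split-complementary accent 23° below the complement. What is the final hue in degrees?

190°

18 + 203 = 221°   (split-comp 23° ↑)
221 + 120 = 341°   (triadic ↑)
341 + 52 = 393 → 393 − 360 = 33°   (analog 52° ↑)
33 + 157 = 190°   (split-comp 23° ↓)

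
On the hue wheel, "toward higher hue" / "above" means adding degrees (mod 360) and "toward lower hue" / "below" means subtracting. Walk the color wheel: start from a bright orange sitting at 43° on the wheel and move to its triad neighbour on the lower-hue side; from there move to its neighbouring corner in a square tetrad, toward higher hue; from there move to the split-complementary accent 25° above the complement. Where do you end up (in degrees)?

218°

triadic ↓ −120°: 43 − 120 = -77 → -77 + 360 = 283°
square ↑ +90°: 283 + 90 = 373 → 373 − 360 = 13°
split-comp 25° ↑ +205°: 13 + 205 = 218°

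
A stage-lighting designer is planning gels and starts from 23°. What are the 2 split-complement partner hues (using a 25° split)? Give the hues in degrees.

178° and 228°

Complement of 23°: 23 + 180 = 203°
203 − 25 = 178°
203 + 25 = 228°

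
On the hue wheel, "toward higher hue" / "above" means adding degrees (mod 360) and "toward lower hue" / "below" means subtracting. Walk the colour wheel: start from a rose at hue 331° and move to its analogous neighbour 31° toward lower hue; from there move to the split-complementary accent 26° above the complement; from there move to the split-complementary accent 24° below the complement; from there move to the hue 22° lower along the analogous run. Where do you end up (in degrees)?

280°

331 − 31 = 300°   (analog 31° ↓)
300 + 206 = 506 → 506 − 360 = 146°   (split-comp 26° ↑)
146 + 156 = 302°   (split-comp 24° ↓)
302 − 22 = 280°   (analog 22° ↓)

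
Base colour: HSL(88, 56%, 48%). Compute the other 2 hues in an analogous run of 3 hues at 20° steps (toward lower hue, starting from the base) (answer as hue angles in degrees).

Analogous hues sit every 20° along the wheel.
88 − 20 = 68°
88 − 40 = 48°

68° and 48°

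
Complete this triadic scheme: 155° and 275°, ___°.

35°

A triad places three hues 120° apart.
The full set through 155° is {35°, 155°, 275°}.
Given {155°, 275°}, the missing hue is 35°.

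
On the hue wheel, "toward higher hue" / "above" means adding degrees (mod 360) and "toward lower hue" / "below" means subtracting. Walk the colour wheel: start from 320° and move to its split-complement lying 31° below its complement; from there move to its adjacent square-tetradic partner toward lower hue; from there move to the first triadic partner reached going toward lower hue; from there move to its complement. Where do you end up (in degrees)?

79°

+149° (split-comp 31° ↓): 320 + 149 = 469 → 469 − 360 = 109°
−90° (square ↓): 109 − 90 = 19°
−120° (triadic ↓): 19 − 120 = -101 → -101 + 360 = 259°
+180° (complement): 259 + 180 = 439 → 439 − 360 = 79°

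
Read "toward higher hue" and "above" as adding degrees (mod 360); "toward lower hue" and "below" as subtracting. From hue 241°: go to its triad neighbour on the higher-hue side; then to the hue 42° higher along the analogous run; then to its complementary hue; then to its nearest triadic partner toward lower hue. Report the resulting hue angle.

103°

241 + 120 = 361 → 361 − 360 = 1°   (triadic ↑)
1 + 42 = 43°   (analog 42° ↑)
43 + 180 = 223°   (complement)
223 − 120 = 103°   (triadic ↓)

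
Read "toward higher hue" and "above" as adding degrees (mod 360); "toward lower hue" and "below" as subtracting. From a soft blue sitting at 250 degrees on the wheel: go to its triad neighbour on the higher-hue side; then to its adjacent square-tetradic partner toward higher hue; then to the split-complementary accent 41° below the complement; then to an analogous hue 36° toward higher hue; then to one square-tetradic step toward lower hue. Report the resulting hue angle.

+120° (triadic ↑): 250 + 120 = 370 → 370 − 360 = 10°
+90° (square ↑): 10 + 90 = 100°
+139° (split-comp 41° ↓): 100 + 139 = 239°
+36° (analog 36° ↑): 239 + 36 = 275°
−90° (square ↓): 275 − 90 = 185°

185°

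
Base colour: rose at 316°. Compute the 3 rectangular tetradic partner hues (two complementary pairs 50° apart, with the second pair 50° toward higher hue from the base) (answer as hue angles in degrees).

A rectangular tetradic uses two complementary pairs 50° apart: offsets 0°, 50°, 180°, 230°.
316 + 50 = 366 → 366 − 360 = 6°
316 + 180 = 496 → 496 − 360 = 136°
316 + 230 = 546 → 546 − 360 = 186°

6°, 136° and 186°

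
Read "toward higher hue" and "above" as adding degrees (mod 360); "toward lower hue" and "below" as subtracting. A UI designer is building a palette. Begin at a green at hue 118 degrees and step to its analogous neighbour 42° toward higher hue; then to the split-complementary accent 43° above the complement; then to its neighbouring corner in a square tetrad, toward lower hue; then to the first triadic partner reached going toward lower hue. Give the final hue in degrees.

+42° (analog 42° ↑): 118 + 42 = 160°
+223° (split-comp 43° ↑): 160 + 223 = 383 → 383 − 360 = 23°
−90° (square ↓): 23 − 90 = -67 → -67 + 360 = 293°
−120° (triadic ↓): 293 − 120 = 173°

173°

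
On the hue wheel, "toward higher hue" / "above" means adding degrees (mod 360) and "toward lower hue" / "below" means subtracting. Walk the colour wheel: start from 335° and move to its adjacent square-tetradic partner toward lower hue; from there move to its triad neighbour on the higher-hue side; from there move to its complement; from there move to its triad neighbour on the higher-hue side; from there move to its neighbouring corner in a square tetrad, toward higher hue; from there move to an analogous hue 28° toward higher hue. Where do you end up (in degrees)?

63°

square ↓ −90°: 335 − 90 = 245°
triadic ↑ +120°: 245 + 120 = 365 → 365 − 360 = 5°
complement +180°: 5 + 180 = 185°
triadic ↑ +120°: 185 + 120 = 305°
square ↑ +90°: 305 + 90 = 395 → 395 − 360 = 35°
analog 28° ↑ +28°: 35 + 28 = 63°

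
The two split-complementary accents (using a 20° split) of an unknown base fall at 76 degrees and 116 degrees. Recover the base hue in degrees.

The accents sit 20° either side of the complement, so the complement is their short-arc midpoint on the wheel.
Short-arc midpoint of 76° and 116°: 96°.
Base is 180° from the complement: 96 − 180 = -84 → -84 + 360 = 276°

276°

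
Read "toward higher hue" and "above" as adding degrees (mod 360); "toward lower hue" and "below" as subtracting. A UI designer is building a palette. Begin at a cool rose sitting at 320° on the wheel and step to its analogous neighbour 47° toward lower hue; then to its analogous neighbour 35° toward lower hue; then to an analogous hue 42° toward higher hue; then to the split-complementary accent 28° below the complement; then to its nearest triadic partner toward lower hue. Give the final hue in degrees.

312°

−47° (analog 47° ↓): 320 − 47 = 273°
−35° (analog 35° ↓): 273 − 35 = 238°
+42° (analog 42° ↑): 238 + 42 = 280°
+152° (split-comp 28° ↓): 280 + 152 = 432 → 432 − 360 = 72°
−120° (triadic ↓): 72 − 120 = -48 → -48 + 360 = 312°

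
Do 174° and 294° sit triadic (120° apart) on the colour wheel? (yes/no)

yes

Angular distance: |174 − 294| = 120 = 120°.
Triadic (120° apart) requires 120°.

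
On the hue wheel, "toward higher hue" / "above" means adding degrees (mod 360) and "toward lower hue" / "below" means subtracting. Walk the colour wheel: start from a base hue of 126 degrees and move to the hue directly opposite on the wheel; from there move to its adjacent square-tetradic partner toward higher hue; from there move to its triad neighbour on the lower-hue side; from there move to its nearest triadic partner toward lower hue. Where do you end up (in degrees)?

156°

complement +180°: 126 + 180 = 306°
square ↑ +90°: 306 + 90 = 396 → 396 − 360 = 36°
triadic ↓ −120°: 36 − 120 = -84 → -84 + 360 = 276°
triadic ↓ −120°: 276 − 120 = 156°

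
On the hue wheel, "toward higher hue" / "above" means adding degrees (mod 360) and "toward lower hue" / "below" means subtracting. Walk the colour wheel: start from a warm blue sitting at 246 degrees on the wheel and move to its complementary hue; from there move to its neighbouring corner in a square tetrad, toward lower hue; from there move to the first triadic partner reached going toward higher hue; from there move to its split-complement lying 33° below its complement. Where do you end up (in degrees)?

243°

+180° (complement): 246 + 180 = 426 → 426 − 360 = 66°
−90° (square ↓): 66 − 90 = -24 → -24 + 360 = 336°
+120° (triadic ↑): 336 + 120 = 456 → 456 − 360 = 96°
+147° (split-comp 33° ↓): 96 + 147 = 243°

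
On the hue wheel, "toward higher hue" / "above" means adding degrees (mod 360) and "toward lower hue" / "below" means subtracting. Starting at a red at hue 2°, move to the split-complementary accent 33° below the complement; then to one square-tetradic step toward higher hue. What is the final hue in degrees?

239°

2 + 147 = 149°   (split-comp 33° ↓)
149 + 90 = 239°   (square ↑)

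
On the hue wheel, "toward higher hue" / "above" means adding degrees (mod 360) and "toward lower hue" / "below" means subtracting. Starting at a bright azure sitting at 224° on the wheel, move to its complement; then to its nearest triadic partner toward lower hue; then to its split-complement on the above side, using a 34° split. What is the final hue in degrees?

138°

complement +180°: 224 + 180 = 404 → 404 − 360 = 44°
triadic ↓ −120°: 44 − 120 = -76 → -76 + 360 = 284°
split-comp 34° ↑ +214°: 284 + 214 = 498 → 498 − 360 = 138°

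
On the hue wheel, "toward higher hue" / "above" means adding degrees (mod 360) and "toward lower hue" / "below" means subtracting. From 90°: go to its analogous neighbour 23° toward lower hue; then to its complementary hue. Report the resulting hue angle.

247°

−23° (analog 23° ↓): 90 − 23 = 67°
+180° (complement): 67 + 180 = 247°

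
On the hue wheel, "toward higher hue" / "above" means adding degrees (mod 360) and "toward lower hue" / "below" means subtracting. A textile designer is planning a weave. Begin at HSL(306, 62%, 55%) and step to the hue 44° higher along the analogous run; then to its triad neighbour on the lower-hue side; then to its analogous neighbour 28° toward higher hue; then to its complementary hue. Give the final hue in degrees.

78°

+44° (analog 44° ↑): 306 + 44 = 350°
−120° (triadic ↓): 350 − 120 = 230°
+28° (analog 28° ↑): 230 + 28 = 258°
+180° (complement): 258 + 180 = 438 → 438 − 360 = 78°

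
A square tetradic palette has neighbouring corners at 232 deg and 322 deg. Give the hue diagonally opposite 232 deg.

52°

A square tetradic scheme places four hues 90° apart; opposite corners are 180° apart.
232 + 180 = 412 → 412 − 360 = 52°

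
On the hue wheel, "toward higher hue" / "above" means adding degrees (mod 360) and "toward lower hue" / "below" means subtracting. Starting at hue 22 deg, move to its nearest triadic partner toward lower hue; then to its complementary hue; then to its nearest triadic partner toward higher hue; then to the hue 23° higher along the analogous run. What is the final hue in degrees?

225°

triadic ↓ −120°: 22 − 120 = -98 → -98 + 360 = 262°
complement +180°: 262 + 180 = 442 → 442 − 360 = 82°
triadic ↑ +120°: 82 + 120 = 202°
analog 23° ↑ +23°: 202 + 23 = 225°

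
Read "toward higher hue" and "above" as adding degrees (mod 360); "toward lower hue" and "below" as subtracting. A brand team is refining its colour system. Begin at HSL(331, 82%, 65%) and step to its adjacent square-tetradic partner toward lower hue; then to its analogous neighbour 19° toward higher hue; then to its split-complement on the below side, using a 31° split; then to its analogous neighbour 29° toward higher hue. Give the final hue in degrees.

78°

−90° (square ↓): 331 − 90 = 241°
+19° (analog 19° ↑): 241 + 19 = 260°
+149° (split-comp 31° ↓): 260 + 149 = 409 → 409 − 360 = 49°
+29° (analog 29° ↑): 49 + 29 = 78°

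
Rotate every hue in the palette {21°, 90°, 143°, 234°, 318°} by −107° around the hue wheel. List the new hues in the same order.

21 − 107 = -86 → -86 + 360 = 274°
90 − 107 = -17 → -17 + 360 = 343°
143 − 107 = 36°
234 − 107 = 127°
318 − 107 = 211°

274°, 343°, 36°, 127°, 211°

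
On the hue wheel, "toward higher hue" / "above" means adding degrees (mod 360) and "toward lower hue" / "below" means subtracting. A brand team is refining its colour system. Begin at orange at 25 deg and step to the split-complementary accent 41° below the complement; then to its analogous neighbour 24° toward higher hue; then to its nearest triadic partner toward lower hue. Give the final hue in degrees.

25 + 139 = 164°   (split-comp 41° ↓)
164 + 24 = 188°   (analog 24° ↑)
188 − 120 = 68°   (triadic ↓)

68°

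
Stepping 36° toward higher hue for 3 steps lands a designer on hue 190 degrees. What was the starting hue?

82°

3 steps of 36° (toward higher hue) give a net shift of +108°.
Start = end − shift: 190 − 108 = 82°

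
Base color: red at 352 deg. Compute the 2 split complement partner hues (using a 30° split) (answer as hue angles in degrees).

142° and 202°

Split-complementary hues sit 30° either side of the complement.
Complement of 352 deg: 352 + 180 = 532 → 532 − 360 = 172°
172 − 30 = 142°
172 + 30 = 202°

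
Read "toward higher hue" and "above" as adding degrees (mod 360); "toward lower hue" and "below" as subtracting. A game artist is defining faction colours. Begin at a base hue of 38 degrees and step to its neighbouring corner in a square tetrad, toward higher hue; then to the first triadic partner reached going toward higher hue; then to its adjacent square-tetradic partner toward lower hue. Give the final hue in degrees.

+90° (square ↑): 38 + 90 = 128°
+120° (triadic ↑): 128 + 120 = 248°
−90° (square ↓): 248 − 90 = 158°

158°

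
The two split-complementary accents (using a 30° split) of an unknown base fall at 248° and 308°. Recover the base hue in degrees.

The accents sit 30° either side of the complement, so the complement is their short-arc midpoint on the wheel.
Short-arc midpoint of 248° and 308°: 278°.
Base is 180° from the complement: 278 − 180 = 98°

98°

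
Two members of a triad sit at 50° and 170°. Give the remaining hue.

290°

A triad spaces three hues 120° apart.
The full set is {50°, 170°, 290°}.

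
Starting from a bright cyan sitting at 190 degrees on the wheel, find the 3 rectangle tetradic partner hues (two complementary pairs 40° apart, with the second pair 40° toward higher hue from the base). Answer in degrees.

190 + 40 = 230°
190 + 180 = 370 → 370 − 360 = 10°
190 + 220 = 410 → 410 − 360 = 50°

230°, 10°, 50°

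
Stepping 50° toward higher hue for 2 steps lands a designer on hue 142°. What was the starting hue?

42°

2 steps of 50° (toward higher hue) give a net shift of +100°.
Start = end − shift: 142 − 100 = 42°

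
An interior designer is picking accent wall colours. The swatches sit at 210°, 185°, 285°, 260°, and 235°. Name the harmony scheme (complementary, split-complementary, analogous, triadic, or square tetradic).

analogous

Sort the hues: 185°, 210°, 235°, 260°, 285°.
Successive gaps around the wheel: 25°, 25°, 25°, 25°, 260°.
A run of hues at equal small steps (25°) with one large closing gap is an analogous group.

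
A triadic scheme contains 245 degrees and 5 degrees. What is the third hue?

A triad spaces three hues 120° apart.
The full set is {5°, 125°, 245°}.

125°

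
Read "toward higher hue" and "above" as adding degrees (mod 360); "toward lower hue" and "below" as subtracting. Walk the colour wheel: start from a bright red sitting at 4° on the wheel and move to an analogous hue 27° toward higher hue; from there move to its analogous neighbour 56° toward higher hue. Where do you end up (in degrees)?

87°

4 + 27 = 31°   (analog 27° ↑)
31 + 56 = 87°   (analog 56° ↑)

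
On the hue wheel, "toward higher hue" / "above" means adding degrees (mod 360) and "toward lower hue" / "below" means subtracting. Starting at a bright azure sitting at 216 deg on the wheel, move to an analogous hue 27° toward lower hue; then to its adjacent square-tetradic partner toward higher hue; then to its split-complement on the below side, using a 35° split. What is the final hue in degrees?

64°

216 − 27 = 189°   (analog 27° ↓)
189 + 90 = 279°   (square ↑)
279 + 145 = 424 → 424 − 360 = 64°   (split-comp 35° ↓)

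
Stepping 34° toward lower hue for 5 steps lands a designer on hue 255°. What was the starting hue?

65°

5 steps of 34° (toward lower hue) give a net shift of −170°.
Start = end − shift: 255 + 170 = 425 → 425 − 360 = 65°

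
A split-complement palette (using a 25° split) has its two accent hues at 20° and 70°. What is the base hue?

The accents sit 25° either side of the complement, so the complement is their short-arc midpoint on the wheel.
Short-arc midpoint of 20° and 70°: 45°.
Base is 180° from the complement: 45 − 180 = -135 → -135 + 360 = 225°

225°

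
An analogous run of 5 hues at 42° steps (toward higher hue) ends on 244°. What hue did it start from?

76°

4 steps of 42° (toward higher hue) give a net shift of +168°.
Start = end − shift: 244 − 168 = 76°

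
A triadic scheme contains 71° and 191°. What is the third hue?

311°

A triad spaces three hues 120° apart.
The full set is {71°, 191°, 311°}.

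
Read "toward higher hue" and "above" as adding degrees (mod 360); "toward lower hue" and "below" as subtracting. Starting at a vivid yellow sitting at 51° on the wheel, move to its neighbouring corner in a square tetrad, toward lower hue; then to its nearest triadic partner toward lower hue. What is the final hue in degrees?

−90° (square ↓): 51 − 90 = -39 → -39 + 360 = 321°
−120° (triadic ↓): 321 − 120 = 201°

201°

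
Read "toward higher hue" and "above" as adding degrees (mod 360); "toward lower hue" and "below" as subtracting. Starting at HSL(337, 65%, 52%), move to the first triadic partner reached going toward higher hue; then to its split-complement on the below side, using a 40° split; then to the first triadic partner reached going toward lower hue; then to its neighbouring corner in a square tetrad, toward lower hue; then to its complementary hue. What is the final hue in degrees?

+120° (triadic ↑): 337 + 120 = 457 → 457 − 360 = 97°
+140° (split-comp 40° ↓): 97 + 140 = 237°
−120° (triadic ↓): 237 − 120 = 117°
−90° (square ↓): 117 − 90 = 27°
+180° (complement): 27 + 180 = 207°

207°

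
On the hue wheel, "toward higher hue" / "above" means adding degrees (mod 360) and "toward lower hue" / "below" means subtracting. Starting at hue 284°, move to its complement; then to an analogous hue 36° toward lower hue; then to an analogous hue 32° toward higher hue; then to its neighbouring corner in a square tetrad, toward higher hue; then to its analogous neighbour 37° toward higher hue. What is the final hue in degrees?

284 + 180 = 464 → 464 − 360 = 104°   (complement)
104 − 36 = 68°   (analog 36° ↓)
68 + 32 = 100°   (analog 32° ↑)
100 + 90 = 190°   (square ↑)
190 + 37 = 227°   (analog 37° ↑)

227°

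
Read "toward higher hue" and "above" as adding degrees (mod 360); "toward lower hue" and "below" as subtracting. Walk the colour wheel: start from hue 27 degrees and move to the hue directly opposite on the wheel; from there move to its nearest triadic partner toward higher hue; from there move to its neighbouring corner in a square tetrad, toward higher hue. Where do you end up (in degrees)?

27 + 180 = 207°   (complement)
207 + 120 = 327°   (triadic ↑)
327 + 90 = 417 → 417 − 360 = 57°   (square ↑)

57°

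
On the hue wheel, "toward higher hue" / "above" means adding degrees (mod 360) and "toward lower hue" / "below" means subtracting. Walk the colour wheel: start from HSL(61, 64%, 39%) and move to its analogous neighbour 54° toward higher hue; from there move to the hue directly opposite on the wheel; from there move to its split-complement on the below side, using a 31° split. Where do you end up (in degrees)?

61 + 54 = 115°   (analog 54° ↑)
115 + 180 = 295°   (complement)
295 + 149 = 444 → 444 − 360 = 84°   (split-comp 31° ↓)

84°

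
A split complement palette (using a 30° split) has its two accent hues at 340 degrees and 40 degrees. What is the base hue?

The accents sit 30° either side of the complement, so the complement is their short-arc midpoint on the wheel.
Short-arc midpoint of 340° and 40°: 10°.
Base is 180° from the complement: 10 − 180 = -170 → -170 + 360 = 190°

190°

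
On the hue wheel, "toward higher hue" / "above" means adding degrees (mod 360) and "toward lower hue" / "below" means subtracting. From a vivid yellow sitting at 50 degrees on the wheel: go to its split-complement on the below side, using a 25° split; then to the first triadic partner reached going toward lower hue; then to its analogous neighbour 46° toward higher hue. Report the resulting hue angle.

131°

split-comp 25° ↓ +155°: 50 + 155 = 205°
triadic ↓ −120°: 205 − 120 = 85°
analog 46° ↑ +46°: 85 + 46 = 131°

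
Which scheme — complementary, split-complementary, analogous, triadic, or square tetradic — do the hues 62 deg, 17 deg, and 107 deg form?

Sort the hues: 17°, 62°, 107°.
Successive gaps around the wheel: 45°, 45°, 270°.
A run of hues at equal small steps (45°) with one large closing gap is an analogous group.

analogous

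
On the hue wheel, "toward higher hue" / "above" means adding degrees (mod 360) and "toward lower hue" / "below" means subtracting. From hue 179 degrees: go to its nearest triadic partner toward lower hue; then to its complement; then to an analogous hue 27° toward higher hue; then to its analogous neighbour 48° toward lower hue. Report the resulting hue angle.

triadic ↓ −120°: 179 − 120 = 59°
complement +180°: 59 + 180 = 239°
analog 27° ↑ +27°: 239 + 27 = 266°
analog 48° ↓ −48°: 266 − 48 = 218°

218°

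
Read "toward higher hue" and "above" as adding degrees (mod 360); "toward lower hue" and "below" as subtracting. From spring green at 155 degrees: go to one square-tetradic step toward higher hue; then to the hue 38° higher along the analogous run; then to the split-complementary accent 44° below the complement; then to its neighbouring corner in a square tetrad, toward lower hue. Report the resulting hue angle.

329°

155 + 90 = 245°   (square ↑)
245 + 38 = 283°   (analog 38° ↑)
283 + 136 = 419 → 419 − 360 = 59°   (split-comp 44° ↓)
59 − 90 = -31 → -31 + 360 = 329°   (square ↓)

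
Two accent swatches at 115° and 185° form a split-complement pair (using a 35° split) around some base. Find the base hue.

The accents sit 35° either side of the complement, so the complement is their short-arc midpoint on the wheel.
Short-arc midpoint of 115° and 185°: 150°.
Base is 180° from the complement: 150 − 180 = -30 → -30 + 360 = 330°

330°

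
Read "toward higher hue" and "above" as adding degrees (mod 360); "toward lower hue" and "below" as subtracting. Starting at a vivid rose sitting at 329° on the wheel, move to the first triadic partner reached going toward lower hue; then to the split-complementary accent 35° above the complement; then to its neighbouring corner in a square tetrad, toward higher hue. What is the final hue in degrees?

154°

triadic ↓ −120°: 329 − 120 = 209°
split-comp 35° ↑ +215°: 209 + 215 = 424 → 424 − 360 = 64°
square ↑ +90°: 64 + 90 = 154°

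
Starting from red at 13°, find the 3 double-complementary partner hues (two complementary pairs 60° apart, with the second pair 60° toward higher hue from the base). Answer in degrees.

A rectangular tetradic uses two complementary pairs 60° apart: offsets 0°, 60°, 180°, 240°.
13 + 60 = 73°
13 + 180 = 193°
13 + 240 = 253°

73°, 193°, 253°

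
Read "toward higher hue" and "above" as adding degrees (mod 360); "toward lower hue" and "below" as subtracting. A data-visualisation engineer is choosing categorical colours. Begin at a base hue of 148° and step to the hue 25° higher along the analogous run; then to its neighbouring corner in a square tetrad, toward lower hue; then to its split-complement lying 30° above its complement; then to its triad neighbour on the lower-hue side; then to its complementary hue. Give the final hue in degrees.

353°

+25° (analog 25° ↑): 148 + 25 = 173°
−90° (square ↓): 173 − 90 = 83°
+210° (split-comp 30° ↑): 83 + 210 = 293°
−120° (triadic ↓): 293 − 120 = 173°
+180° (complement): 173 + 180 = 353°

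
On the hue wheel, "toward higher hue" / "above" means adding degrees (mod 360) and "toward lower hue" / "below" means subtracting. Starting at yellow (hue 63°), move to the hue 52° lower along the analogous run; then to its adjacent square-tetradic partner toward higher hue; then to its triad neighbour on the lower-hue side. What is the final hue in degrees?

−52° (analog 52° ↓): 63 − 52 = 11°
+90° (square ↑): 11 + 90 = 101°
−120° (triadic ↓): 101 − 120 = -19 → -19 + 360 = 341°

341°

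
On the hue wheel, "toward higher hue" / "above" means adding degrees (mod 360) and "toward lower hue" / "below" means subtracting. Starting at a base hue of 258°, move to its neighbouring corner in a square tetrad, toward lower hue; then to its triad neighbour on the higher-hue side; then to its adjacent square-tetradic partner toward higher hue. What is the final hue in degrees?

258 − 90 = 168°   (square ↓)
168 + 120 = 288°   (triadic ↑)
288 + 90 = 378 → 378 − 360 = 18°   (square ↑)

18°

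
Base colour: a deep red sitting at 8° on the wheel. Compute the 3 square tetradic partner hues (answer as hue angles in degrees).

98°, 188°, 278°

A square tetradic scheme places four hues every 90°.
8 + 90 = 98°
8 + 180 = 188°
8 + 270 = 278°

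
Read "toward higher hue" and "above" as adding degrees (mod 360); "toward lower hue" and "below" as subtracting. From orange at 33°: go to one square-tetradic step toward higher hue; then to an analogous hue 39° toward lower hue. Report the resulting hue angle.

84°

square ↑ +90°: 33 + 90 = 123°
analog 39° ↓ −39°: 123 − 39 = 84°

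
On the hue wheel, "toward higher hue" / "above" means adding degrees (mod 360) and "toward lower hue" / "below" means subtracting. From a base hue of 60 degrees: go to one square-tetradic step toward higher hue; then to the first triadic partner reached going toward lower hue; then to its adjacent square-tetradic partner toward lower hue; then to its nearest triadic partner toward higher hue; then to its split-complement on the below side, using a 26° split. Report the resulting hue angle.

214°

60 + 90 = 150°   (square ↑)
150 − 120 = 30°   (triadic ↓)
30 − 90 = -60 → -60 + 360 = 300°   (square ↓)
300 + 120 = 420 → 420 − 360 = 60°   (triadic ↑)
60 + 154 = 214°   (split-comp 26° ↓)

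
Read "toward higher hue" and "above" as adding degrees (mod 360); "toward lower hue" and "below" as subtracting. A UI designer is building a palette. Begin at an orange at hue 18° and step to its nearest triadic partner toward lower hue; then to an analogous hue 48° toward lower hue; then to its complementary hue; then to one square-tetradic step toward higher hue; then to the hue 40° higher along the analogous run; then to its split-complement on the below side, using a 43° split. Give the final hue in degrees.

297°

triadic ↓ −120°: 18 − 120 = -102 → -102 + 360 = 258°
analog 48° ↓ −48°: 258 − 48 = 210°
complement +180°: 210 + 180 = 390 → 390 − 360 = 30°
square ↑ +90°: 30 + 90 = 120°
analog 40° ↑ +40°: 120 + 40 = 160°
split-comp 43° ↓ +137°: 160 + 137 = 297°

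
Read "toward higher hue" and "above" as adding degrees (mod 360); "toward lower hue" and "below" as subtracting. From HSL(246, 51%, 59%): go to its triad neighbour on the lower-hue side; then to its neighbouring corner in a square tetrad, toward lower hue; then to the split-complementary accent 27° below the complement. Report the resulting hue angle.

−120° (triadic ↓): 246 − 120 = 126°
−90° (square ↓): 126 − 90 = 36°
+153° (split-comp 27° ↓): 36 + 153 = 189°

189°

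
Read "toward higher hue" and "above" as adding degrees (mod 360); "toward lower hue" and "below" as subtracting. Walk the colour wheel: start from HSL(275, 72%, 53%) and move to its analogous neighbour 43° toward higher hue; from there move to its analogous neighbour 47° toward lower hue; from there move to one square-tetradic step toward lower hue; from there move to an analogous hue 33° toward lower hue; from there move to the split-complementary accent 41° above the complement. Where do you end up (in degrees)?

9°

+43° (analog 43° ↑): 275 + 43 = 318°
−47° (analog 47° ↓): 318 − 47 = 271°
−90° (square ↓): 271 − 90 = 181°
−33° (analog 33° ↓): 181 − 33 = 148°
+221° (split-comp 41° ↑): 148 + 221 = 369 → 369 − 360 = 9°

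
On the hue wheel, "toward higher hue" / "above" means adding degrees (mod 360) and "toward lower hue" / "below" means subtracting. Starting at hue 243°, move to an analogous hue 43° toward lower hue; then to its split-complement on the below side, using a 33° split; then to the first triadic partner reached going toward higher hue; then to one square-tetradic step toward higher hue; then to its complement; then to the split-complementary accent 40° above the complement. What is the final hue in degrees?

analog 43° ↓ −43°: 243 − 43 = 200°
split-comp 33° ↓ +147°: 200 + 147 = 347°
triadic ↑ +120°: 347 + 120 = 467 → 467 − 360 = 107°
square ↑ +90°: 107 + 90 = 197°
complement +180°: 197 + 180 = 377 → 377 − 360 = 17°
split-comp 40° ↑ +220°: 17 + 220 = 237°

237°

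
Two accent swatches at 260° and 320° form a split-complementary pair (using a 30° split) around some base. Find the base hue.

110°

The accents sit 30° either side of the complement, so the complement is their short-arc midpoint on the wheel.
Short-arc midpoint of 260° and 320°: 290°.
Base is 180° from the complement: 290 − 180 = 110°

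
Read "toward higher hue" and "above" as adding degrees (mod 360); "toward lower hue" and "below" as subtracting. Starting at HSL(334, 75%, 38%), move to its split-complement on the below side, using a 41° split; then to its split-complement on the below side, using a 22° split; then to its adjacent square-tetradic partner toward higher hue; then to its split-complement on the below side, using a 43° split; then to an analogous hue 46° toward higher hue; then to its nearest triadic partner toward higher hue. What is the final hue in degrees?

304°

split-comp 41° ↓ +139°: 334 + 139 = 473 → 473 − 360 = 113°
split-comp 22° ↓ +158°: 113 + 158 = 271°
square ↑ +90°: 271 + 90 = 361 → 361 − 360 = 1°
split-comp 43° ↓ +137°: 1 + 137 = 138°
analog 46° ↑ +46°: 138 + 46 = 184°
triadic ↑ +120°: 184 + 120 = 304°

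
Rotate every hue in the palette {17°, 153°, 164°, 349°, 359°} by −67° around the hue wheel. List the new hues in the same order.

310°, 86°, 97°, 282°, 292°

17 − 67 = -50 → -50 + 360 = 310°
153 − 67 = 86°
164 − 67 = 97°
349 − 67 = 282°
359 − 67 = 292°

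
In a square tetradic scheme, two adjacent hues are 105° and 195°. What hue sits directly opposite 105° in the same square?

285°

A square tetradic scheme places four hues 90° apart; opposite corners are 180° apart.
105 + 180 = 285°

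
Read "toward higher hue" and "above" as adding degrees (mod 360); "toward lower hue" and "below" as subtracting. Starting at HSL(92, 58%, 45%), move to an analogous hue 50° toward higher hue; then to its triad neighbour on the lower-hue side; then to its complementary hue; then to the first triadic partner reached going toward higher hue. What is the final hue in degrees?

+50° (analog 50° ↑): 92 + 50 = 142°
−120° (triadic ↓): 142 − 120 = 22°
+180° (complement): 22 + 180 = 202°
+120° (triadic ↑): 202 + 120 = 322°

322°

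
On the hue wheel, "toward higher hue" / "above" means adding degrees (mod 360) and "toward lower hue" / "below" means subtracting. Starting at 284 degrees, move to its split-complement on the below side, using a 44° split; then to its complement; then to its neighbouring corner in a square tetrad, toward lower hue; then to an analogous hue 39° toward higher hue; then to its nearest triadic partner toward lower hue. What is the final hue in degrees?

69°

284 + 136 = 420 → 420 − 360 = 60°   (split-comp 44° ↓)
60 + 180 = 240°   (complement)
240 − 90 = 150°   (square ↓)
150 + 39 = 189°   (analog 39° ↑)
189 − 120 = 69°   (triadic ↓)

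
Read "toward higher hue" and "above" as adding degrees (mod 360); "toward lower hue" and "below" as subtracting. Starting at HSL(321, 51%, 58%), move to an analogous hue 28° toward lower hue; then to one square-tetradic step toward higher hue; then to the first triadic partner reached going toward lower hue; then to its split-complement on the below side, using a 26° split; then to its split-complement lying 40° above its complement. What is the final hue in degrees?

321 − 28 = 293°   (analog 28° ↓)
293 + 90 = 383 → 383 − 360 = 23°   (square ↑)
23 − 120 = -97 → -97 + 360 = 263°   (triadic ↓)
263 + 154 = 417 → 417 − 360 = 57°   (split-comp 26° ↓)
57 + 220 = 277°   (split-comp 40° ↑)

277°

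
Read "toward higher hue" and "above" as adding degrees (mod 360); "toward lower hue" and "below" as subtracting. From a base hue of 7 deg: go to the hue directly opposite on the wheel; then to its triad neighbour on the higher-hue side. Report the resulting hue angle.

complement +180°: 7 + 180 = 187°
triadic ↑ +120°: 187 + 120 = 307°

307°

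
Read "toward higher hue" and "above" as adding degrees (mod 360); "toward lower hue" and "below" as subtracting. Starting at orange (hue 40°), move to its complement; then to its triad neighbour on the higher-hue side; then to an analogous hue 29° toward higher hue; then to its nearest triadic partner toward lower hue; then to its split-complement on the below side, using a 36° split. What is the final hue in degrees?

33°

+180° (complement): 40 + 180 = 220°
+120° (triadic ↑): 220 + 120 = 340°
+29° (analog 29° ↑): 340 + 29 = 369 → 369 − 360 = 9°
−120° (triadic ↓): 9 − 120 = -111 → -111 + 360 = 249°
+144° (split-comp 36° ↓): 249 + 144 = 393 → 393 − 360 = 33°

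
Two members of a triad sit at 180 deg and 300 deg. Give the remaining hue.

60°

A triad spaces three hues 120° apart.
The full set is {60°, 180°, 300°}.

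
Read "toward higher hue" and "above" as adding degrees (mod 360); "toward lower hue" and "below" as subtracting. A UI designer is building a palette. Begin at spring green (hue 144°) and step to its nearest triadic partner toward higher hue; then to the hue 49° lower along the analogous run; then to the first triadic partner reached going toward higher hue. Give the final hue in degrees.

+120° (triadic ↑): 144 + 120 = 264°
−49° (analog 49° ↓): 264 − 49 = 215°
+120° (triadic ↑): 215 + 120 = 335°

335°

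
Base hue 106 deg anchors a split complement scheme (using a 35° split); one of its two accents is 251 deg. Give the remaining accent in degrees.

321°

Split-complementary hues sit 35° either side of the complement.
Complement of the base 106°: 106 + 180 = 286°
The given accent 251° is 35° one side of 286°; the other accent sits 35° the other side: 286 + 35 = 321°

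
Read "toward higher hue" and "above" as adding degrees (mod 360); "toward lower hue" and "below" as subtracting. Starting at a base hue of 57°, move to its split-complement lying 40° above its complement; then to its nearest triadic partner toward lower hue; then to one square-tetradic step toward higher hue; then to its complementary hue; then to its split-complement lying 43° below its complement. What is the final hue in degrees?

57 + 220 = 277°   (split-comp 40° ↑)
277 − 120 = 157°   (triadic ↓)
157 + 90 = 247°   (square ↑)
247 + 180 = 427 → 427 − 360 = 67°   (complement)
67 + 137 = 204°   (split-comp 43° ↓)

204°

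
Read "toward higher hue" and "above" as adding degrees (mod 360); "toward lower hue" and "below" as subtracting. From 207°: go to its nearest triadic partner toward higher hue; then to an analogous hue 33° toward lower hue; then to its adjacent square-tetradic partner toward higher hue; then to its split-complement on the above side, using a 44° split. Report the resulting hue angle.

248°

triadic ↑ +120°: 207 + 120 = 327°
analog 33° ↓ −33°: 327 − 33 = 294°
square ↑ +90°: 294 + 90 = 384 → 384 − 360 = 24°
split-comp 44° ↑ +224°: 24 + 224 = 248°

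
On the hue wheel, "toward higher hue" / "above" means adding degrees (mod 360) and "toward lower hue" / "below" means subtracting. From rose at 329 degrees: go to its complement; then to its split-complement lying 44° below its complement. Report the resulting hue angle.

285°

complement +180°: 329 + 180 = 509 → 509 − 360 = 149°
split-comp 44° ↓ +136°: 149 + 136 = 285°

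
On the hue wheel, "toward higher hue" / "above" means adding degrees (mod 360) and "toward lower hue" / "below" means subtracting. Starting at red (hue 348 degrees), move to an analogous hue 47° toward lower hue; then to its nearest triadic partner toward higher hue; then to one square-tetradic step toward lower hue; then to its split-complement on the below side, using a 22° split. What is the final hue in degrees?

129°

analog 47° ↓ −47°: 348 − 47 = 301°
triadic ↑ +120°: 301 + 120 = 421 → 421 − 360 = 61°
square ↓ −90°: 61 − 90 = -29 → -29 + 360 = 331°
split-comp 22° ↓ +158°: 331 + 158 = 489 → 489 − 360 = 129°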